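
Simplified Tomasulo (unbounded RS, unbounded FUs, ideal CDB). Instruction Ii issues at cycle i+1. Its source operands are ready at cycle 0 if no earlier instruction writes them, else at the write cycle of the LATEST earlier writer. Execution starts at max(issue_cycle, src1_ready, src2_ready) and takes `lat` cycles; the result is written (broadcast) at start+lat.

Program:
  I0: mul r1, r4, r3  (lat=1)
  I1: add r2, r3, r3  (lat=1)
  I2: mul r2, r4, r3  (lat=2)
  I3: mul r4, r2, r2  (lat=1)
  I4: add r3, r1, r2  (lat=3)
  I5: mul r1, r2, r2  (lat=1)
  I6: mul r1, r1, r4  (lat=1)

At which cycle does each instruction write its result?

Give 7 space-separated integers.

I0 mul r1: issue@1 deps=(None,None) exec_start@1 write@2
I1 add r2: issue@2 deps=(None,None) exec_start@2 write@3
I2 mul r2: issue@3 deps=(None,None) exec_start@3 write@5
I3 mul r4: issue@4 deps=(2,2) exec_start@5 write@6
I4 add r3: issue@5 deps=(0,2) exec_start@5 write@8
I5 mul r1: issue@6 deps=(2,2) exec_start@6 write@7
I6 mul r1: issue@7 deps=(5,3) exec_start@7 write@8

Answer: 2 3 5 6 8 7 8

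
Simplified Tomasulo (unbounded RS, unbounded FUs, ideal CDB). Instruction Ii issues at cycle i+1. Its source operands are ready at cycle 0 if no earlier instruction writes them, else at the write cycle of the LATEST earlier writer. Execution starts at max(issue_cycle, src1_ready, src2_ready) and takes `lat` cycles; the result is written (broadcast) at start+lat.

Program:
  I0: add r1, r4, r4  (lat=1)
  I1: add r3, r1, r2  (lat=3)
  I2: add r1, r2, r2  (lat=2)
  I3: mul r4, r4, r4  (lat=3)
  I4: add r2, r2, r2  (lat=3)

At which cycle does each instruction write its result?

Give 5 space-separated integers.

Answer: 2 5 5 7 8

Derivation:
I0 add r1: issue@1 deps=(None,None) exec_start@1 write@2
I1 add r3: issue@2 deps=(0,None) exec_start@2 write@5
I2 add r1: issue@3 deps=(None,None) exec_start@3 write@5
I3 mul r4: issue@4 deps=(None,None) exec_start@4 write@7
I4 add r2: issue@5 deps=(None,None) exec_start@5 write@8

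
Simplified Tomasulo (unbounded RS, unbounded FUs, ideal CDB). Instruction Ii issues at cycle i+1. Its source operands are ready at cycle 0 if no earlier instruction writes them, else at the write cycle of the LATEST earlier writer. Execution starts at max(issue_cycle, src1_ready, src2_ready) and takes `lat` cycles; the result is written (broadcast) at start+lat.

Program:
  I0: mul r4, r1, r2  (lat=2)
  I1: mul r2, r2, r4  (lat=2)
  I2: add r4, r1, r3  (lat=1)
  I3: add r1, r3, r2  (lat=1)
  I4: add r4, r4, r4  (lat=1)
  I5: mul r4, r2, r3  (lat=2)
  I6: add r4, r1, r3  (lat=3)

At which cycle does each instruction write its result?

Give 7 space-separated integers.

I0 mul r4: issue@1 deps=(None,None) exec_start@1 write@3
I1 mul r2: issue@2 deps=(None,0) exec_start@3 write@5
I2 add r4: issue@3 deps=(None,None) exec_start@3 write@4
I3 add r1: issue@4 deps=(None,1) exec_start@5 write@6
I4 add r4: issue@5 deps=(2,2) exec_start@5 write@6
I5 mul r4: issue@6 deps=(1,None) exec_start@6 write@8
I6 add r4: issue@7 deps=(3,None) exec_start@7 write@10

Answer: 3 5 4 6 6 8 10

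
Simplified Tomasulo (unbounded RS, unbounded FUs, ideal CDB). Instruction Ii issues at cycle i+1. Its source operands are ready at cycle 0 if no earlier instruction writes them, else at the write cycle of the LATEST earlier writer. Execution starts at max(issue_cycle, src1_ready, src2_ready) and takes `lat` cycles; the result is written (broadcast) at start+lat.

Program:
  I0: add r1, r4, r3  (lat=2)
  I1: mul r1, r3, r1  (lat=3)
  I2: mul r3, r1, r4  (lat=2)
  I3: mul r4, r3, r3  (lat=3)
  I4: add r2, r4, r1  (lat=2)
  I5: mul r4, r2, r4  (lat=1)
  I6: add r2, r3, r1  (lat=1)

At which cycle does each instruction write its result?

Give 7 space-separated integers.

I0 add r1: issue@1 deps=(None,None) exec_start@1 write@3
I1 mul r1: issue@2 deps=(None,0) exec_start@3 write@6
I2 mul r3: issue@3 deps=(1,None) exec_start@6 write@8
I3 mul r4: issue@4 deps=(2,2) exec_start@8 write@11
I4 add r2: issue@5 deps=(3,1) exec_start@11 write@13
I5 mul r4: issue@6 deps=(4,3) exec_start@13 write@14
I6 add r2: issue@7 deps=(2,1) exec_start@8 write@9

Answer: 3 6 8 11 13 14 9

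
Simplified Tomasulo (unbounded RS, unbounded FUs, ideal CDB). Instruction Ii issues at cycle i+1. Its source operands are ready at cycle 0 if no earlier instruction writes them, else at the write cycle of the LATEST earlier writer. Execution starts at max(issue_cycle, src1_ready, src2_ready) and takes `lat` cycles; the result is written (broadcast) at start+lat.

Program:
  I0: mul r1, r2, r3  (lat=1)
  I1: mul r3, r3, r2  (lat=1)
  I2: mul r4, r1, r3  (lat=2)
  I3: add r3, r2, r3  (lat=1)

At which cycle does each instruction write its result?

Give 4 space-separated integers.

Answer: 2 3 5 5

Derivation:
I0 mul r1: issue@1 deps=(None,None) exec_start@1 write@2
I1 mul r3: issue@2 deps=(None,None) exec_start@2 write@3
I2 mul r4: issue@3 deps=(0,1) exec_start@3 write@5
I3 add r3: issue@4 deps=(None,1) exec_start@4 write@5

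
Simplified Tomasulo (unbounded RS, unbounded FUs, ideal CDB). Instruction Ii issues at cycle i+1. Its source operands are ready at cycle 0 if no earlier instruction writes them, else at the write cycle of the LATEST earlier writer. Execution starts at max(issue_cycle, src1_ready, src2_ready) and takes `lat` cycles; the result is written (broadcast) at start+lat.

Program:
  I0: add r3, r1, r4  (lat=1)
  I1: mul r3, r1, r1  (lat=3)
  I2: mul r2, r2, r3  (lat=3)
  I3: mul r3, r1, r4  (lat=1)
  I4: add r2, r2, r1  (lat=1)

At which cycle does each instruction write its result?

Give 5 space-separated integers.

I0 add r3: issue@1 deps=(None,None) exec_start@1 write@2
I1 mul r3: issue@2 deps=(None,None) exec_start@2 write@5
I2 mul r2: issue@3 deps=(None,1) exec_start@5 write@8
I3 mul r3: issue@4 deps=(None,None) exec_start@4 write@5
I4 add r2: issue@5 deps=(2,None) exec_start@8 write@9

Answer: 2 5 8 5 9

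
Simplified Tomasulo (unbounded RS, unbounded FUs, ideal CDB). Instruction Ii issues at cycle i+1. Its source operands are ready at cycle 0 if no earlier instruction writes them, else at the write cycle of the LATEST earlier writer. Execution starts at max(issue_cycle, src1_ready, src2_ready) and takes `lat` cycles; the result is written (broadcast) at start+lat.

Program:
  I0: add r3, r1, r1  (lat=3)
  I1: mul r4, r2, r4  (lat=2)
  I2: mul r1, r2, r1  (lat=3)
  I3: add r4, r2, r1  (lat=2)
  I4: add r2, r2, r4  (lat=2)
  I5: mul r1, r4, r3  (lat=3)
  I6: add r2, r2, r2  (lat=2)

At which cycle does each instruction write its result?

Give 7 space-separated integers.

I0 add r3: issue@1 deps=(None,None) exec_start@1 write@4
I1 mul r4: issue@2 deps=(None,None) exec_start@2 write@4
I2 mul r1: issue@3 deps=(None,None) exec_start@3 write@6
I3 add r4: issue@4 deps=(None,2) exec_start@6 write@8
I4 add r2: issue@5 deps=(None,3) exec_start@8 write@10
I5 mul r1: issue@6 deps=(3,0) exec_start@8 write@11
I6 add r2: issue@7 deps=(4,4) exec_start@10 write@12

Answer: 4 4 6 8 10 11 12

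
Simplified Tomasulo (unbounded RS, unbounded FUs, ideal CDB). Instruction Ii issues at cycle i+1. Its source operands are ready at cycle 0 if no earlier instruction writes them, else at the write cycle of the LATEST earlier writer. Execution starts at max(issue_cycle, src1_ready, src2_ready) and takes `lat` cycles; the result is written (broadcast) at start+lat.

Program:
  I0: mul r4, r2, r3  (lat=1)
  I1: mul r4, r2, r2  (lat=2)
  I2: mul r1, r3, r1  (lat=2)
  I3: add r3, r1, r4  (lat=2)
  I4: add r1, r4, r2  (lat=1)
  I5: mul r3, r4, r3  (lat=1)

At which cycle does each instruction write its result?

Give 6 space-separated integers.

I0 mul r4: issue@1 deps=(None,None) exec_start@1 write@2
I1 mul r4: issue@2 deps=(None,None) exec_start@2 write@4
I2 mul r1: issue@3 deps=(None,None) exec_start@3 write@5
I3 add r3: issue@4 deps=(2,1) exec_start@5 write@7
I4 add r1: issue@5 deps=(1,None) exec_start@5 write@6
I5 mul r3: issue@6 deps=(1,3) exec_start@7 write@8

Answer: 2 4 5 7 6 8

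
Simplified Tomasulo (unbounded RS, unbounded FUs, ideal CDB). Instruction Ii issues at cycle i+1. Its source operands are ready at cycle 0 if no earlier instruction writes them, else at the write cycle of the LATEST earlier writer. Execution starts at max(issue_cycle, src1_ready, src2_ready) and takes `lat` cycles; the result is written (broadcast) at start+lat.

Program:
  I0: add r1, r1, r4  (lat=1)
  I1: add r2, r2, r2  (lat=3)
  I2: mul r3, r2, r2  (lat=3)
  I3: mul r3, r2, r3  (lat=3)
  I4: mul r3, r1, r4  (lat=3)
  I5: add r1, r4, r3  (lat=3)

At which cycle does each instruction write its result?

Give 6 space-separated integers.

Answer: 2 5 8 11 8 11

Derivation:
I0 add r1: issue@1 deps=(None,None) exec_start@1 write@2
I1 add r2: issue@2 deps=(None,None) exec_start@2 write@5
I2 mul r3: issue@3 deps=(1,1) exec_start@5 write@8
I3 mul r3: issue@4 deps=(1,2) exec_start@8 write@11
I4 mul r3: issue@5 deps=(0,None) exec_start@5 write@8
I5 add r1: issue@6 deps=(None,4) exec_start@8 write@11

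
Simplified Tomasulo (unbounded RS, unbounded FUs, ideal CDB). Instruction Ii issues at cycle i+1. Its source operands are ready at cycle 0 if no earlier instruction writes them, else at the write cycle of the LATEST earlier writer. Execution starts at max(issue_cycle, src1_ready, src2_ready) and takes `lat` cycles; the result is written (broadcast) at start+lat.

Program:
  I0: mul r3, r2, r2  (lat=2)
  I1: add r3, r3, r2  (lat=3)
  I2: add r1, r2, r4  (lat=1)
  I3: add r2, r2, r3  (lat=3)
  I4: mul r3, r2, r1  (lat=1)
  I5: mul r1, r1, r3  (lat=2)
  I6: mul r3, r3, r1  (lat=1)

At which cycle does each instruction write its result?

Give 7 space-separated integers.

I0 mul r3: issue@1 deps=(None,None) exec_start@1 write@3
I1 add r3: issue@2 deps=(0,None) exec_start@3 write@6
I2 add r1: issue@3 deps=(None,None) exec_start@3 write@4
I3 add r2: issue@4 deps=(None,1) exec_start@6 write@9
I4 mul r3: issue@5 deps=(3,2) exec_start@9 write@10
I5 mul r1: issue@6 deps=(2,4) exec_start@10 write@12
I6 mul r3: issue@7 deps=(4,5) exec_start@12 write@13

Answer: 3 6 4 9 10 12 13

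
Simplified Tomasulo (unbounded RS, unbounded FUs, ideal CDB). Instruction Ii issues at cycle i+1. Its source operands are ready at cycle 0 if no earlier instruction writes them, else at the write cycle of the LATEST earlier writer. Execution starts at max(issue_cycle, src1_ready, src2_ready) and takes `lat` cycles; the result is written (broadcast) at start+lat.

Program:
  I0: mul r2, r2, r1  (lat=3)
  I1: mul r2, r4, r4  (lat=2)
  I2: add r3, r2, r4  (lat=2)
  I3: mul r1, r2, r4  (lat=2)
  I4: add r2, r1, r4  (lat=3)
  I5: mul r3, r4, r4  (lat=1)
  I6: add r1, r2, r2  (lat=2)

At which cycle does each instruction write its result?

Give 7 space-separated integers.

Answer: 4 4 6 6 9 7 11

Derivation:
I0 mul r2: issue@1 deps=(None,None) exec_start@1 write@4
I1 mul r2: issue@2 deps=(None,None) exec_start@2 write@4
I2 add r3: issue@3 deps=(1,None) exec_start@4 write@6
I3 mul r1: issue@4 deps=(1,None) exec_start@4 write@6
I4 add r2: issue@5 deps=(3,None) exec_start@6 write@9
I5 mul r3: issue@6 deps=(None,None) exec_start@6 write@7
I6 add r1: issue@7 deps=(4,4) exec_start@9 write@11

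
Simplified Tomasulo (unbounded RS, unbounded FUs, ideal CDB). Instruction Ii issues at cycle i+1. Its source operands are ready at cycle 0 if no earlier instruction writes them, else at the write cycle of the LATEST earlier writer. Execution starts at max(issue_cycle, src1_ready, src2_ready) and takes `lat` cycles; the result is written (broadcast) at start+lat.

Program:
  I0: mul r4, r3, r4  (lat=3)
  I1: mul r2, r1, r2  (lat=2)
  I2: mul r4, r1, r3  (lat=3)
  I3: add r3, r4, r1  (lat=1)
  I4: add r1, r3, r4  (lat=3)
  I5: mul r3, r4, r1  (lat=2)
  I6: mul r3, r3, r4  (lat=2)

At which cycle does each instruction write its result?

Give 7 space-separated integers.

I0 mul r4: issue@1 deps=(None,None) exec_start@1 write@4
I1 mul r2: issue@2 deps=(None,None) exec_start@2 write@4
I2 mul r4: issue@3 deps=(None,None) exec_start@3 write@6
I3 add r3: issue@4 deps=(2,None) exec_start@6 write@7
I4 add r1: issue@5 deps=(3,2) exec_start@7 write@10
I5 mul r3: issue@6 deps=(2,4) exec_start@10 write@12
I6 mul r3: issue@7 deps=(5,2) exec_start@12 write@14

Answer: 4 4 6 7 10 12 14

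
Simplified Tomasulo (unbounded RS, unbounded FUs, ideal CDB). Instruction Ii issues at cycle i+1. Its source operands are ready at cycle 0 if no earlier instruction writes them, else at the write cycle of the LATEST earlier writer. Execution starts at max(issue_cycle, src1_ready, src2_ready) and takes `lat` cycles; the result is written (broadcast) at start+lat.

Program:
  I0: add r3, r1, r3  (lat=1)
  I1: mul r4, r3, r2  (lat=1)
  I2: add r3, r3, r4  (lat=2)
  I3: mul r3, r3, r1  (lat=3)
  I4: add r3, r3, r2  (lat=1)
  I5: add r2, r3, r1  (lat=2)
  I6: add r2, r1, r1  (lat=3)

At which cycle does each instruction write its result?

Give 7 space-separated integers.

I0 add r3: issue@1 deps=(None,None) exec_start@1 write@2
I1 mul r4: issue@2 deps=(0,None) exec_start@2 write@3
I2 add r3: issue@3 deps=(0,1) exec_start@3 write@5
I3 mul r3: issue@4 deps=(2,None) exec_start@5 write@8
I4 add r3: issue@5 deps=(3,None) exec_start@8 write@9
I5 add r2: issue@6 deps=(4,None) exec_start@9 write@11
I6 add r2: issue@7 deps=(None,None) exec_start@7 write@10

Answer: 2 3 5 8 9 11 10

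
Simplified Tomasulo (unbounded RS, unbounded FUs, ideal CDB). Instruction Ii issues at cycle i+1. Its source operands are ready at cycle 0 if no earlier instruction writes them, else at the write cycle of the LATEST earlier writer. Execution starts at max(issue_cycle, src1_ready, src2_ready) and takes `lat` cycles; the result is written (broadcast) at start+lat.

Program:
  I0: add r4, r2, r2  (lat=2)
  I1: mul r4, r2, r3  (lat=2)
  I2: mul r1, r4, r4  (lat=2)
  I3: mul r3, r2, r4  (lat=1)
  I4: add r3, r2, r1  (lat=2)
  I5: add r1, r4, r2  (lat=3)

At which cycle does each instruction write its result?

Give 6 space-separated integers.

Answer: 3 4 6 5 8 9

Derivation:
I0 add r4: issue@1 deps=(None,None) exec_start@1 write@3
I1 mul r4: issue@2 deps=(None,None) exec_start@2 write@4
I2 mul r1: issue@3 deps=(1,1) exec_start@4 write@6
I3 mul r3: issue@4 deps=(None,1) exec_start@4 write@5
I4 add r3: issue@5 deps=(None,2) exec_start@6 write@8
I5 add r1: issue@6 deps=(1,None) exec_start@6 write@9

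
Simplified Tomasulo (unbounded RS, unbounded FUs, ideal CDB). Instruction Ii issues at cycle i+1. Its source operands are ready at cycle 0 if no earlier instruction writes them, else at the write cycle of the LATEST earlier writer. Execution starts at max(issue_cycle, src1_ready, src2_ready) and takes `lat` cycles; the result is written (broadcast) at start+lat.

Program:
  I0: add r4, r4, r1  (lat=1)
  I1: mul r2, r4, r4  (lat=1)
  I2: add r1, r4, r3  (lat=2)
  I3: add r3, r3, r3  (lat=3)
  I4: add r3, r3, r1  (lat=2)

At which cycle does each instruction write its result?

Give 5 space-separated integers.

Answer: 2 3 5 7 9

Derivation:
I0 add r4: issue@1 deps=(None,None) exec_start@1 write@2
I1 mul r2: issue@2 deps=(0,0) exec_start@2 write@3
I2 add r1: issue@3 deps=(0,None) exec_start@3 write@5
I3 add r3: issue@4 deps=(None,None) exec_start@4 write@7
I4 add r3: issue@5 deps=(3,2) exec_start@7 write@9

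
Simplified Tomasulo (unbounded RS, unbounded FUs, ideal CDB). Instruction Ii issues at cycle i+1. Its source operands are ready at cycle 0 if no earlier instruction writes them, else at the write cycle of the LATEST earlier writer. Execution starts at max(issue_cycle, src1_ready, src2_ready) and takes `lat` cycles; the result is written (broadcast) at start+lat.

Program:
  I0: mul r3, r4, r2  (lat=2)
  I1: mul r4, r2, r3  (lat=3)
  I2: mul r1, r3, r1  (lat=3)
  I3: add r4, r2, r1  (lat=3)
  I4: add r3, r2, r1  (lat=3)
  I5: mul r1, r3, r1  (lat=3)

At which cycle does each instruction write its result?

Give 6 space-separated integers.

Answer: 3 6 6 9 9 12

Derivation:
I0 mul r3: issue@1 deps=(None,None) exec_start@1 write@3
I1 mul r4: issue@2 deps=(None,0) exec_start@3 write@6
I2 mul r1: issue@3 deps=(0,None) exec_start@3 write@6
I3 add r4: issue@4 deps=(None,2) exec_start@6 write@9
I4 add r3: issue@5 deps=(None,2) exec_start@6 write@9
I5 mul r1: issue@6 deps=(4,2) exec_start@9 write@12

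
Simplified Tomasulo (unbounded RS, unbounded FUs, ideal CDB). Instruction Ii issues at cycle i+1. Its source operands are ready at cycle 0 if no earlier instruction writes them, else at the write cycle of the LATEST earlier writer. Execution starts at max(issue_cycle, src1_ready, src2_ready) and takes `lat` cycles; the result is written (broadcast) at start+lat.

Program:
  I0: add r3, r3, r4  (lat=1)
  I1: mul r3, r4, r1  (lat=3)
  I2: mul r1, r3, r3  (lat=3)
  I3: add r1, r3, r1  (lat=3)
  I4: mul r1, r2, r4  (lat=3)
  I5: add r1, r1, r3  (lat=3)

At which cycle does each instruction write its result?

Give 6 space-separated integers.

I0 add r3: issue@1 deps=(None,None) exec_start@1 write@2
I1 mul r3: issue@2 deps=(None,None) exec_start@2 write@5
I2 mul r1: issue@3 deps=(1,1) exec_start@5 write@8
I3 add r1: issue@4 deps=(1,2) exec_start@8 write@11
I4 mul r1: issue@5 deps=(None,None) exec_start@5 write@8
I5 add r1: issue@6 deps=(4,1) exec_start@8 write@11

Answer: 2 5 8 11 8 11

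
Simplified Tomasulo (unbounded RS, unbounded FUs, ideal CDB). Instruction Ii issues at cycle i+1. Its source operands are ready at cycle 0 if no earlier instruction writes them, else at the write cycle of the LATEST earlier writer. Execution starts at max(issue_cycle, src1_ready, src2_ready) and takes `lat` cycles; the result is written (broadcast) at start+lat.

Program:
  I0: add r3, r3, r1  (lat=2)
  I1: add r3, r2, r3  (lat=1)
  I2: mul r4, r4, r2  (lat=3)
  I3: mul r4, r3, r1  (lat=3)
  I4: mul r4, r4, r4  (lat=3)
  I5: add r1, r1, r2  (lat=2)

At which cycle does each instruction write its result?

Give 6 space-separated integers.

I0 add r3: issue@1 deps=(None,None) exec_start@1 write@3
I1 add r3: issue@2 deps=(None,0) exec_start@3 write@4
I2 mul r4: issue@3 deps=(None,None) exec_start@3 write@6
I3 mul r4: issue@4 deps=(1,None) exec_start@4 write@7
I4 mul r4: issue@5 deps=(3,3) exec_start@7 write@10
I5 add r1: issue@6 deps=(None,None) exec_start@6 write@8

Answer: 3 4 6 7 10 8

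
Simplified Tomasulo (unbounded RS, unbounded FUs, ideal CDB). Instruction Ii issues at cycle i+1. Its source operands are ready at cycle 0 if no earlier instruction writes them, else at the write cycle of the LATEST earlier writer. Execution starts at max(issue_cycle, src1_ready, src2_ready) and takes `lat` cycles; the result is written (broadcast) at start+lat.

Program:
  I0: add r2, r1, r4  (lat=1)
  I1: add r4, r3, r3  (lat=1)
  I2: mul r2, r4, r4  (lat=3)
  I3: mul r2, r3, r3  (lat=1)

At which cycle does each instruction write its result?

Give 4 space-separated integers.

I0 add r2: issue@1 deps=(None,None) exec_start@1 write@2
I1 add r4: issue@2 deps=(None,None) exec_start@2 write@3
I2 mul r2: issue@3 deps=(1,1) exec_start@3 write@6
I3 mul r2: issue@4 deps=(None,None) exec_start@4 write@5

Answer: 2 3 6 5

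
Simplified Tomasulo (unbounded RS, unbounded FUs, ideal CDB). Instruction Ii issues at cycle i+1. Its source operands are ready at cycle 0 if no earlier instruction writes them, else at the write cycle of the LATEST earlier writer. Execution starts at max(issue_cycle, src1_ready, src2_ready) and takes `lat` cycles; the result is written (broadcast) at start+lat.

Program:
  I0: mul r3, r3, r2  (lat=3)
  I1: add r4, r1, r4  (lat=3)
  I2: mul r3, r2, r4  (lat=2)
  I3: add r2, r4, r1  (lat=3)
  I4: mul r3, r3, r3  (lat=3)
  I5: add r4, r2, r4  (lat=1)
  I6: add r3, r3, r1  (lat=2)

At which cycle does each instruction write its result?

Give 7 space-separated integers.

Answer: 4 5 7 8 10 9 12

Derivation:
I0 mul r3: issue@1 deps=(None,None) exec_start@1 write@4
I1 add r4: issue@2 deps=(None,None) exec_start@2 write@5
I2 mul r3: issue@3 deps=(None,1) exec_start@5 write@7
I3 add r2: issue@4 deps=(1,None) exec_start@5 write@8
I4 mul r3: issue@5 deps=(2,2) exec_start@7 write@10
I5 add r4: issue@6 deps=(3,1) exec_start@8 write@9
I6 add r3: issue@7 deps=(4,None) exec_start@10 write@12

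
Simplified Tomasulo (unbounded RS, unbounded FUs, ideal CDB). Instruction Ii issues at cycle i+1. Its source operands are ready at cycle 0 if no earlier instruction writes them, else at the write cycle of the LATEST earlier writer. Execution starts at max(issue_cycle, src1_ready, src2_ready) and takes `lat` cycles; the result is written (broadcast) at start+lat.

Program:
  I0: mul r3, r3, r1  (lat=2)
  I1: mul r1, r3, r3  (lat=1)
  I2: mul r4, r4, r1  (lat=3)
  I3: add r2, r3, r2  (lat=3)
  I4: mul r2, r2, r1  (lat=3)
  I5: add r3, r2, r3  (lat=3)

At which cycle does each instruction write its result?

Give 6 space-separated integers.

Answer: 3 4 7 7 10 13

Derivation:
I0 mul r3: issue@1 deps=(None,None) exec_start@1 write@3
I1 mul r1: issue@2 deps=(0,0) exec_start@3 write@4
I2 mul r4: issue@3 deps=(None,1) exec_start@4 write@7
I3 add r2: issue@4 deps=(0,None) exec_start@4 write@7
I4 mul r2: issue@5 deps=(3,1) exec_start@7 write@10
I5 add r3: issue@6 deps=(4,0) exec_start@10 write@13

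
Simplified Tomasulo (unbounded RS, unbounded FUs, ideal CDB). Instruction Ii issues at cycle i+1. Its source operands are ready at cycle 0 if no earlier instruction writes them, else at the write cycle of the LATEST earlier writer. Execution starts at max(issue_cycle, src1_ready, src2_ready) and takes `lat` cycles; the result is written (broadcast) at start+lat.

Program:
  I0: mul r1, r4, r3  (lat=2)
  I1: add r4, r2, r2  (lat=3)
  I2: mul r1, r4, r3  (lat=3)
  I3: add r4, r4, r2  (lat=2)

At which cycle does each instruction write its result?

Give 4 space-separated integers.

I0 mul r1: issue@1 deps=(None,None) exec_start@1 write@3
I1 add r4: issue@2 deps=(None,None) exec_start@2 write@5
I2 mul r1: issue@3 deps=(1,None) exec_start@5 write@8
I3 add r4: issue@4 deps=(1,None) exec_start@5 write@7

Answer: 3 5 8 7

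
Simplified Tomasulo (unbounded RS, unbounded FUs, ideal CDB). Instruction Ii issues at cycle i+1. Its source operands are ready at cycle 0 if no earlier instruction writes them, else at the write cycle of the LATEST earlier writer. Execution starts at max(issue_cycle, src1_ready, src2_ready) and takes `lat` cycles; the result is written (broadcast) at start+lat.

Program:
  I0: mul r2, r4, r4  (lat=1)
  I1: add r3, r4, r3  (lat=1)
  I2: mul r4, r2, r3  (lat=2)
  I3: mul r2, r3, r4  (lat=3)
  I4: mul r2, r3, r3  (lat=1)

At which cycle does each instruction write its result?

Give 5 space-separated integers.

Answer: 2 3 5 8 6

Derivation:
I0 mul r2: issue@1 deps=(None,None) exec_start@1 write@2
I1 add r3: issue@2 deps=(None,None) exec_start@2 write@3
I2 mul r4: issue@3 deps=(0,1) exec_start@3 write@5
I3 mul r2: issue@4 deps=(1,2) exec_start@5 write@8
I4 mul r2: issue@5 deps=(1,1) exec_start@5 write@6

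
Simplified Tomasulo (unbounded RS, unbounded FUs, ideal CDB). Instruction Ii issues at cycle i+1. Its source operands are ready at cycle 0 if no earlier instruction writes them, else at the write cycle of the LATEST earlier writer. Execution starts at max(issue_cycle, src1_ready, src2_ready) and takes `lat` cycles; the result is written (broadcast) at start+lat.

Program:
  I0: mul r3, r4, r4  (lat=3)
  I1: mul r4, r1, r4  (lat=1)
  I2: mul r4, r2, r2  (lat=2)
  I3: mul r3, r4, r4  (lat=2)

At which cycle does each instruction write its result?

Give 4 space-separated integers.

I0 mul r3: issue@1 deps=(None,None) exec_start@1 write@4
I1 mul r4: issue@2 deps=(None,None) exec_start@2 write@3
I2 mul r4: issue@3 deps=(None,None) exec_start@3 write@5
I3 mul r3: issue@4 deps=(2,2) exec_start@5 write@7

Answer: 4 3 5 7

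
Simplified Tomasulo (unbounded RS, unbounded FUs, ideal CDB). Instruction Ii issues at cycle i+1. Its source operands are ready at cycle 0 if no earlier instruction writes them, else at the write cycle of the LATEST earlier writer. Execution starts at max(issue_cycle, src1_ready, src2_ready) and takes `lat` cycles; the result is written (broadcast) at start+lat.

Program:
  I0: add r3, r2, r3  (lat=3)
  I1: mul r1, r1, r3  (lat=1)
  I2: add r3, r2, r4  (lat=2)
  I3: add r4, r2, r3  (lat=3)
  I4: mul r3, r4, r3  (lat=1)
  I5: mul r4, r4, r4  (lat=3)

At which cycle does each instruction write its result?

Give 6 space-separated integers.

I0 add r3: issue@1 deps=(None,None) exec_start@1 write@4
I1 mul r1: issue@2 deps=(None,0) exec_start@4 write@5
I2 add r3: issue@3 deps=(None,None) exec_start@3 write@5
I3 add r4: issue@4 deps=(None,2) exec_start@5 write@8
I4 mul r3: issue@5 deps=(3,2) exec_start@8 write@9
I5 mul r4: issue@6 deps=(3,3) exec_start@8 write@11

Answer: 4 5 5 8 9 11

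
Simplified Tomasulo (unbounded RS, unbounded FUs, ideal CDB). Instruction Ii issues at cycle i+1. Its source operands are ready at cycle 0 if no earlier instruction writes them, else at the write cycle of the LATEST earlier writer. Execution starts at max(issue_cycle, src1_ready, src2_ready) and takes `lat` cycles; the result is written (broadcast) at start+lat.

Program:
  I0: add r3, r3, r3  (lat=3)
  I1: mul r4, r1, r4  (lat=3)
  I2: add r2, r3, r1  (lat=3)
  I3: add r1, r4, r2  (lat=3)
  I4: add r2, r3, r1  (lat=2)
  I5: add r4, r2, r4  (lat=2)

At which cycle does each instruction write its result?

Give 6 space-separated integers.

Answer: 4 5 7 10 12 14

Derivation:
I0 add r3: issue@1 deps=(None,None) exec_start@1 write@4
I1 mul r4: issue@2 deps=(None,None) exec_start@2 write@5
I2 add r2: issue@3 deps=(0,None) exec_start@4 write@7
I3 add r1: issue@4 deps=(1,2) exec_start@7 write@10
I4 add r2: issue@5 deps=(0,3) exec_start@10 write@12
I5 add r4: issue@6 deps=(4,1) exec_start@12 write@14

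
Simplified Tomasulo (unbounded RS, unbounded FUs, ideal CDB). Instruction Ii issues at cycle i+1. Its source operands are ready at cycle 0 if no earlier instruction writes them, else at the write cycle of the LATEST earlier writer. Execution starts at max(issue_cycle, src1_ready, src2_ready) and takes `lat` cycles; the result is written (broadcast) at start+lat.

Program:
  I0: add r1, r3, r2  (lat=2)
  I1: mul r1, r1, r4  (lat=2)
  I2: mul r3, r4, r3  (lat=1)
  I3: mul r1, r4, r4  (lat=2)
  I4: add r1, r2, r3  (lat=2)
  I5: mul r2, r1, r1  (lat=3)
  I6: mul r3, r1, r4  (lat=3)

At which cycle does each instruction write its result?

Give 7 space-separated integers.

Answer: 3 5 4 6 7 10 10

Derivation:
I0 add r1: issue@1 deps=(None,None) exec_start@1 write@3
I1 mul r1: issue@2 deps=(0,None) exec_start@3 write@5
I2 mul r3: issue@3 deps=(None,None) exec_start@3 write@4
I3 mul r1: issue@4 deps=(None,None) exec_start@4 write@6
I4 add r1: issue@5 deps=(None,2) exec_start@5 write@7
I5 mul r2: issue@6 deps=(4,4) exec_start@7 write@10
I6 mul r3: issue@7 deps=(4,None) exec_start@7 write@10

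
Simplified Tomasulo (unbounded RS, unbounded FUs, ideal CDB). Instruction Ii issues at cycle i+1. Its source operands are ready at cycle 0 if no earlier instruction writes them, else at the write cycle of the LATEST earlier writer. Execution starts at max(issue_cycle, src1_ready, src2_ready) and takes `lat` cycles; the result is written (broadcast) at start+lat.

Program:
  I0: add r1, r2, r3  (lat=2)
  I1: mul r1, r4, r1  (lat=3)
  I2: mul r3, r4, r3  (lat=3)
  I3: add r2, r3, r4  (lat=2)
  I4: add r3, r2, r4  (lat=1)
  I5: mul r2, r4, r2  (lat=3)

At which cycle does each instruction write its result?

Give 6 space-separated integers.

Answer: 3 6 6 8 9 11

Derivation:
I0 add r1: issue@1 deps=(None,None) exec_start@1 write@3
I1 mul r1: issue@2 deps=(None,0) exec_start@3 write@6
I2 mul r3: issue@3 deps=(None,None) exec_start@3 write@6
I3 add r2: issue@4 deps=(2,None) exec_start@6 write@8
I4 add r3: issue@5 deps=(3,None) exec_start@8 write@9
I5 mul r2: issue@6 deps=(None,3) exec_start@8 write@11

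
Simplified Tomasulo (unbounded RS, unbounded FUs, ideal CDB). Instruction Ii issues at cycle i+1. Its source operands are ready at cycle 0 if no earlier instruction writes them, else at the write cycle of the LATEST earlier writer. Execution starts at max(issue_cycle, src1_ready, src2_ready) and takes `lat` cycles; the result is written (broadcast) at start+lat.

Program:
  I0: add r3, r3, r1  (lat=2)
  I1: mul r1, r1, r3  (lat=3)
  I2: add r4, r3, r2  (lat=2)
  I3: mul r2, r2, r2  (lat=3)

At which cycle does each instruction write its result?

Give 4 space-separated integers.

I0 add r3: issue@1 deps=(None,None) exec_start@1 write@3
I1 mul r1: issue@2 deps=(None,0) exec_start@3 write@6
I2 add r4: issue@3 deps=(0,None) exec_start@3 write@5
I3 mul r2: issue@4 deps=(None,None) exec_start@4 write@7

Answer: 3 6 5 7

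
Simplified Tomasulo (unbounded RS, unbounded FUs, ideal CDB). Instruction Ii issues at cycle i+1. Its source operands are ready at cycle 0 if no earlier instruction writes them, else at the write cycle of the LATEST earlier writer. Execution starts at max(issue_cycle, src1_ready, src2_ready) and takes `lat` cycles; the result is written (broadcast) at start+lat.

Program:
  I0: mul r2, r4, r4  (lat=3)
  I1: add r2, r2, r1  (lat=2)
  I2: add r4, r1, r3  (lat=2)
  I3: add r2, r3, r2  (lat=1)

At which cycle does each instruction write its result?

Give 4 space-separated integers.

I0 mul r2: issue@1 deps=(None,None) exec_start@1 write@4
I1 add r2: issue@2 deps=(0,None) exec_start@4 write@6
I2 add r4: issue@3 deps=(None,None) exec_start@3 write@5
I3 add r2: issue@4 deps=(None,1) exec_start@6 write@7

Answer: 4 6 5 7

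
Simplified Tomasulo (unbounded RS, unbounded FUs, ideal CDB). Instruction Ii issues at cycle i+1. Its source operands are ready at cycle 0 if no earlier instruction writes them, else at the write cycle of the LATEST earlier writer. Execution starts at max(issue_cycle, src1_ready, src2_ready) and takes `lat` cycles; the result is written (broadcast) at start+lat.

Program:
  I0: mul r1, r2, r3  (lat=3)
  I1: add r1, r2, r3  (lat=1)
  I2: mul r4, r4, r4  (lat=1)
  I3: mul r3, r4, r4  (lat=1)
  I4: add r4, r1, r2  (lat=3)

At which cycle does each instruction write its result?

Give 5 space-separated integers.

Answer: 4 3 4 5 8

Derivation:
I0 mul r1: issue@1 deps=(None,None) exec_start@1 write@4
I1 add r1: issue@2 deps=(None,None) exec_start@2 write@3
I2 mul r4: issue@3 deps=(None,None) exec_start@3 write@4
I3 mul r3: issue@4 deps=(2,2) exec_start@4 write@5
I4 add r4: issue@5 deps=(1,None) exec_start@5 write@8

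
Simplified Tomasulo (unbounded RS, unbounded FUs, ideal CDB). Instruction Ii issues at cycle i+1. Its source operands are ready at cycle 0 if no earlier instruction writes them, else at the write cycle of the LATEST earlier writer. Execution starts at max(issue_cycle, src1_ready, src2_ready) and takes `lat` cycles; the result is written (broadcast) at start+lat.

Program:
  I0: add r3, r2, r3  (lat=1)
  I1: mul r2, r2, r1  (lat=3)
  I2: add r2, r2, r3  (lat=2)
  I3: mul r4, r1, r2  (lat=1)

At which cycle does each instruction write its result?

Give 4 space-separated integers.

I0 add r3: issue@1 deps=(None,None) exec_start@1 write@2
I1 mul r2: issue@2 deps=(None,None) exec_start@2 write@5
I2 add r2: issue@3 deps=(1,0) exec_start@5 write@7
I3 mul r4: issue@4 deps=(None,2) exec_start@7 write@8

Answer: 2 5 7 8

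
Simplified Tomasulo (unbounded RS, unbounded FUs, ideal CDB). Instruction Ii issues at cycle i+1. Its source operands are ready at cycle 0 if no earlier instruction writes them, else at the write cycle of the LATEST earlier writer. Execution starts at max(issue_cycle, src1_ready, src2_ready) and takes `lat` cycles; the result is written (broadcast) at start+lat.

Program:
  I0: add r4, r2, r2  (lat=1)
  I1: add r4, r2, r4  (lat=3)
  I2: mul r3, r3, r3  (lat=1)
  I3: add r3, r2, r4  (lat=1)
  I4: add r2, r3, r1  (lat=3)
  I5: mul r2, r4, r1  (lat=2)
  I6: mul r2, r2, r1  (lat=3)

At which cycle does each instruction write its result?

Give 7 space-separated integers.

I0 add r4: issue@1 deps=(None,None) exec_start@1 write@2
I1 add r4: issue@2 deps=(None,0) exec_start@2 write@5
I2 mul r3: issue@3 deps=(None,None) exec_start@3 write@4
I3 add r3: issue@4 deps=(None,1) exec_start@5 write@6
I4 add r2: issue@5 deps=(3,None) exec_start@6 write@9
I5 mul r2: issue@6 deps=(1,None) exec_start@6 write@8
I6 mul r2: issue@7 deps=(5,None) exec_start@8 write@11

Answer: 2 5 4 6 9 8 11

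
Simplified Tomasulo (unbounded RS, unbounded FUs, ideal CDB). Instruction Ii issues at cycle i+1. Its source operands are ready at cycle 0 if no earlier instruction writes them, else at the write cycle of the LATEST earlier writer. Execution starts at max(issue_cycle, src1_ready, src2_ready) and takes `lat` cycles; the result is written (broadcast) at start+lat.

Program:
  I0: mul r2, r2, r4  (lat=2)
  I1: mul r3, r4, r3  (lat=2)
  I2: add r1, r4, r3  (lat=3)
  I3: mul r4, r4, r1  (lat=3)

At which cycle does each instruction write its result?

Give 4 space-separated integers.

I0 mul r2: issue@1 deps=(None,None) exec_start@1 write@3
I1 mul r3: issue@2 deps=(None,None) exec_start@2 write@4
I2 add r1: issue@3 deps=(None,1) exec_start@4 write@7
I3 mul r4: issue@4 deps=(None,2) exec_start@7 write@10

Answer: 3 4 7 10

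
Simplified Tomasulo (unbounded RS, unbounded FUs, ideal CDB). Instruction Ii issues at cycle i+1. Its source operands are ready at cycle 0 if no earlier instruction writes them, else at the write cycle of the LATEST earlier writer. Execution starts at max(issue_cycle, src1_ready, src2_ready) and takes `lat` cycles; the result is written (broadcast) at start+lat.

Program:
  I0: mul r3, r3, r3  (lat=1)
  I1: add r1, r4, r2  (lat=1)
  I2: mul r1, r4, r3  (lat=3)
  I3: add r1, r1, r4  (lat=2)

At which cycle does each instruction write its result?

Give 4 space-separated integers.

Answer: 2 3 6 8

Derivation:
I0 mul r3: issue@1 deps=(None,None) exec_start@1 write@2
I1 add r1: issue@2 deps=(None,None) exec_start@2 write@3
I2 mul r1: issue@3 deps=(None,0) exec_start@3 write@6
I3 add r1: issue@4 deps=(2,None) exec_start@6 write@8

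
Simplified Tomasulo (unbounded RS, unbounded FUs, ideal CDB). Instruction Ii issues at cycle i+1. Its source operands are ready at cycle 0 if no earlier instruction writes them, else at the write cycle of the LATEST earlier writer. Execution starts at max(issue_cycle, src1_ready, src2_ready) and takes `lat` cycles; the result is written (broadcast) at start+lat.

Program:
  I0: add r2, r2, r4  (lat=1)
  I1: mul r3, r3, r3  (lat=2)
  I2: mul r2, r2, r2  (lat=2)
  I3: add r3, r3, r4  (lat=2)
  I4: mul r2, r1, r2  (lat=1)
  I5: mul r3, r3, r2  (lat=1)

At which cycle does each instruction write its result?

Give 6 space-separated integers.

Answer: 2 4 5 6 6 7

Derivation:
I0 add r2: issue@1 deps=(None,None) exec_start@1 write@2
I1 mul r3: issue@2 deps=(None,None) exec_start@2 write@4
I2 mul r2: issue@3 deps=(0,0) exec_start@3 write@5
I3 add r3: issue@4 deps=(1,None) exec_start@4 write@6
I4 mul r2: issue@5 deps=(None,2) exec_start@5 write@6
I5 mul r3: issue@6 deps=(3,4) exec_start@6 write@7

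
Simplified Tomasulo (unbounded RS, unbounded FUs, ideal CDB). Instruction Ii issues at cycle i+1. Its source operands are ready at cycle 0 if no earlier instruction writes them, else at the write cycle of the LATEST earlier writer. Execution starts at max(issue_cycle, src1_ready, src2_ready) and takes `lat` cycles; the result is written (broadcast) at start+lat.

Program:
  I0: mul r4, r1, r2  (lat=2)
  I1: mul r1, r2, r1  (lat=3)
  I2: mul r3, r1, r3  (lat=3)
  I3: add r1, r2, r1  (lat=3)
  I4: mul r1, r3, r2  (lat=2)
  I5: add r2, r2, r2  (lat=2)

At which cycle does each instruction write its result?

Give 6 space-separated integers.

I0 mul r4: issue@1 deps=(None,None) exec_start@1 write@3
I1 mul r1: issue@2 deps=(None,None) exec_start@2 write@5
I2 mul r3: issue@3 deps=(1,None) exec_start@5 write@8
I3 add r1: issue@4 deps=(None,1) exec_start@5 write@8
I4 mul r1: issue@5 deps=(2,None) exec_start@8 write@10
I5 add r2: issue@6 deps=(None,None) exec_start@6 write@8

Answer: 3 5 8 8 10 8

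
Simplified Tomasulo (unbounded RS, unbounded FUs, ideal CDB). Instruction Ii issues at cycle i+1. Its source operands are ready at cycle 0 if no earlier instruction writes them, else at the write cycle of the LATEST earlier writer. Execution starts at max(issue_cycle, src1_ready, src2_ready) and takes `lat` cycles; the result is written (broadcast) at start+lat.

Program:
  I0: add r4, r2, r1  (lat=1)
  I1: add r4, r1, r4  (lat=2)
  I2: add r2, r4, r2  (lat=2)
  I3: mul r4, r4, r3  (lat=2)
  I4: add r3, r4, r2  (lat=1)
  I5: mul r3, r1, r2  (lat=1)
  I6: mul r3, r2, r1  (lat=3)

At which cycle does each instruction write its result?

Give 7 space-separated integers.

I0 add r4: issue@1 deps=(None,None) exec_start@1 write@2
I1 add r4: issue@2 deps=(None,0) exec_start@2 write@4
I2 add r2: issue@3 deps=(1,None) exec_start@4 write@6
I3 mul r4: issue@4 deps=(1,None) exec_start@4 write@6
I4 add r3: issue@5 deps=(3,2) exec_start@6 write@7
I5 mul r3: issue@6 deps=(None,2) exec_start@6 write@7
I6 mul r3: issue@7 deps=(2,None) exec_start@7 write@10

Answer: 2 4 6 6 7 7 10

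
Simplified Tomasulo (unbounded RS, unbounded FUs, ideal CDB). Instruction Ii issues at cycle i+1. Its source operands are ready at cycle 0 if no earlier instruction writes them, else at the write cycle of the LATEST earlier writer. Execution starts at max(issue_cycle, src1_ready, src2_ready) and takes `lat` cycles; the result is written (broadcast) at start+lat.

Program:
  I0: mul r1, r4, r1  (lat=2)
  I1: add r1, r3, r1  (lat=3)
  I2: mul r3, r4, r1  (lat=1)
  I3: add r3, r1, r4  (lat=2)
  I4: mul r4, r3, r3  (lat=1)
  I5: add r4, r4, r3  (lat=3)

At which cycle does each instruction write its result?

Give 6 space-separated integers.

Answer: 3 6 7 8 9 12

Derivation:
I0 mul r1: issue@1 deps=(None,None) exec_start@1 write@3
I1 add r1: issue@2 deps=(None,0) exec_start@3 write@6
I2 mul r3: issue@3 deps=(None,1) exec_start@6 write@7
I3 add r3: issue@4 deps=(1,None) exec_start@6 write@8
I4 mul r4: issue@5 deps=(3,3) exec_start@8 write@9
I5 add r4: issue@6 deps=(4,3) exec_start@9 write@12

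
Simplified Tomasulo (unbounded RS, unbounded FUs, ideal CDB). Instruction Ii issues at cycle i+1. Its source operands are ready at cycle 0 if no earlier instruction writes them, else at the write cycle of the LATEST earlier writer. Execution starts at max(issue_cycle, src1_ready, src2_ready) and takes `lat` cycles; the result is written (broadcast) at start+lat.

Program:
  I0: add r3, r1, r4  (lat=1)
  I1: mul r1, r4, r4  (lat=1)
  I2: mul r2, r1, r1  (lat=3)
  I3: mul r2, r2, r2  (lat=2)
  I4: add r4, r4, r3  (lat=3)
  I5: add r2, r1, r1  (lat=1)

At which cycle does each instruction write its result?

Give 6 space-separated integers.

I0 add r3: issue@1 deps=(None,None) exec_start@1 write@2
I1 mul r1: issue@2 deps=(None,None) exec_start@2 write@3
I2 mul r2: issue@3 deps=(1,1) exec_start@3 write@6
I3 mul r2: issue@4 deps=(2,2) exec_start@6 write@8
I4 add r4: issue@5 deps=(None,0) exec_start@5 write@8
I5 add r2: issue@6 deps=(1,1) exec_start@6 write@7

Answer: 2 3 6 8 8 7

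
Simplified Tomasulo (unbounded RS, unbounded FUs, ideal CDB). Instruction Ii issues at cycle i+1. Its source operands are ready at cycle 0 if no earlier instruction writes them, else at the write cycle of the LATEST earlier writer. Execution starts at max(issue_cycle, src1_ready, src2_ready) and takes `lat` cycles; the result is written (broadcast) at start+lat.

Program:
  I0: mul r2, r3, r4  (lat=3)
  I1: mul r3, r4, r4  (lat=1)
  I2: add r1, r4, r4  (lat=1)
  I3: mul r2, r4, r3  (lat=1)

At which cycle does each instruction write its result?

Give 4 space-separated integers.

Answer: 4 3 4 5

Derivation:
I0 mul r2: issue@1 deps=(None,None) exec_start@1 write@4
I1 mul r3: issue@2 deps=(None,None) exec_start@2 write@3
I2 add r1: issue@3 deps=(None,None) exec_start@3 write@4
I3 mul r2: issue@4 deps=(None,1) exec_start@4 write@5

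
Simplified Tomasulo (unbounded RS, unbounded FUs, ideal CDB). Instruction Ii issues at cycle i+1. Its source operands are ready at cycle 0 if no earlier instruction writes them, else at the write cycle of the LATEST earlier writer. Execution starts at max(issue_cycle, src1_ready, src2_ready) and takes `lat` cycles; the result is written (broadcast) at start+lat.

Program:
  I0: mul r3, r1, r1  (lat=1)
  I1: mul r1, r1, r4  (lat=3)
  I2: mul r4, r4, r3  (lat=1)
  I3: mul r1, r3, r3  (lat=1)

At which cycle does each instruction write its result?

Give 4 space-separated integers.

I0 mul r3: issue@1 deps=(None,None) exec_start@1 write@2
I1 mul r1: issue@2 deps=(None,None) exec_start@2 write@5
I2 mul r4: issue@3 deps=(None,0) exec_start@3 write@4
I3 mul r1: issue@4 deps=(0,0) exec_start@4 write@5

Answer: 2 5 4 5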